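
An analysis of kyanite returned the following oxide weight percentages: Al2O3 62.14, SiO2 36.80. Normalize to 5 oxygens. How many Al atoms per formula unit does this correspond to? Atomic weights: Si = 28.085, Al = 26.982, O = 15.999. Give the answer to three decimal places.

1.996 Al apfu

Al2O3 (M=101.961): mol = 0.60945; Al = 1.21890, O = 1.82835.
SiO2 (M=60.083): mol = 0.61249; Si = 0.61249, O = 1.22498.
ΣO = 3.05333; factor = 5/ΣO = 1.63756.
Al apfu = 1.21890 × 1.63756 = 1.996.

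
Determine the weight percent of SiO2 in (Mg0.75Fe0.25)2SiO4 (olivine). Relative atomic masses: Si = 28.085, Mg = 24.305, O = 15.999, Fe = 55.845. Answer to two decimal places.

38.40 wt%

Formula mass = 156.461 g/mol.
1 Si → 1.0000 mol SiO2 per formula unit; M(SiO2) = 60.083, so SiO2 mass = 60.083 g.
60.083/156.461 × 100 = 38.40 wt%.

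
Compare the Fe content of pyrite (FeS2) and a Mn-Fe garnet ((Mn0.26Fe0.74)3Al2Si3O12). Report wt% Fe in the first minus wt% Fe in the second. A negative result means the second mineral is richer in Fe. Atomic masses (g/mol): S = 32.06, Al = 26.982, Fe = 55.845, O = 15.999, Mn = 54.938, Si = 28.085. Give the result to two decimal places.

M(FeS2) = 119.965 g/mol, so wt% Fe = 55.845/119.965 × 100 = 46.55%.
M((Mn0.26Fe0.74)3Al2Si3O12) = 497.035 g/mol, so wt% Fe = 123.976/497.035 × 100 = 24.94%.
46.55 − 24.94 = 21.61 pp.

21.61 percentage points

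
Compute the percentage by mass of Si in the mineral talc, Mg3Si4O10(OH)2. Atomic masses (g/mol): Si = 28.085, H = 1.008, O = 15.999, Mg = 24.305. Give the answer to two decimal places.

29.62 wt%

M(Mg3Si4O10(OH)2) = 379.259 g/mol.
Si contributes 4 × 28.085 = 112.340 g per mole.
112.340/379.259 = 0.2962 → 29.62%.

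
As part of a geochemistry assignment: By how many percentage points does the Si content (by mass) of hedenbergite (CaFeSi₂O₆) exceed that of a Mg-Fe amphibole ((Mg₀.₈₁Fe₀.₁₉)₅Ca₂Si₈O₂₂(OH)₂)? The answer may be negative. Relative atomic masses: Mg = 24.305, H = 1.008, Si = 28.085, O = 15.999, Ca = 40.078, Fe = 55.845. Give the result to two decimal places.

-4.03 percentage points

M(CaFeSi₂O₆) = 248.087 g/mol, so wt% Si = 56.170/248.087 × 100 = 22.64%.
M((Mg₀.₈₁Fe₀.₁₉)₅Ca₂Si₈O₂₂(OH)₂) = 842.316 g/mol, so wt% Si = 224.680/842.316 × 100 = 26.67%.
22.64 − 26.67 = -4.03 pp.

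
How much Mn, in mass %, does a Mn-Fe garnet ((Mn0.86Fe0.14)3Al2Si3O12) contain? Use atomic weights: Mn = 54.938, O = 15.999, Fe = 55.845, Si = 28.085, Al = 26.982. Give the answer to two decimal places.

Formula mass = 2.58×54.938 + 0.42×55.845 + 2×26.982 + 3×28.085 + 12×15.999 = 495.402 g/mol, of which 141.740 g is Mn.
So Mn makes up 141.740/495.402 = 0.2861 of the mass, i.e. 28.61%.

28.61 mass %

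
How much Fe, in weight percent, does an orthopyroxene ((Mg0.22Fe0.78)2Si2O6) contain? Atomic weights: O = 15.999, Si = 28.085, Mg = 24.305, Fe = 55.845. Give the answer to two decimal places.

34.85 weight percent

M((Mg0.22Fe0.78)2Si2O6) = 249.976 g/mol.
Fe contributes 1.56 × 55.845 = 87.118 g per mole.
87.118/249.976 = 0.3485 → 34.85%.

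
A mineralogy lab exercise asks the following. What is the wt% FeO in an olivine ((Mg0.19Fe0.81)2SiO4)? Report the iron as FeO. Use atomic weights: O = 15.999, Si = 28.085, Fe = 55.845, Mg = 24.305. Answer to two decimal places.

60.69 wt%

M((Mg0.19Fe0.81)2SiO4) = 191.786 g/mol; M(FeO) = 71.844 g/mol.
Moles FeO per formula unit = 1.62 Fe ÷ 1 = 1.6200.
FeO fraction = (1.6200 × 71.844) / 191.786 = 116.387/191.786 = 0.6069.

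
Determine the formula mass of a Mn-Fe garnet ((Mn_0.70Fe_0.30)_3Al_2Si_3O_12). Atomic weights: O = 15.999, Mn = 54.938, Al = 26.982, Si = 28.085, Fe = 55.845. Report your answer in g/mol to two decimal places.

495.84 g/mol

M = 2.10*54.938 + 0.90*55.845 + 2*26.982 + 3*28.085 + 12*15.999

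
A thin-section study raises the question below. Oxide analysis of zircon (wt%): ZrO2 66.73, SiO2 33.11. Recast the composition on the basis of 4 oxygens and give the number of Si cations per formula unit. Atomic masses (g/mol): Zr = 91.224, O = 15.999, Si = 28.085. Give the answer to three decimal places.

1.009 Si apfu

ZrO2 (M=123.222): mol = 0.54154; Zr = 0.54154, O = 1.08308.
SiO2 (M=60.083): mol = 0.55107; Si = 0.55107, O = 1.10214.
ΣO = 2.18522; factor = 4/ΣO = 1.83048.
Si apfu = 0.55107 × 1.83048 = 1.009.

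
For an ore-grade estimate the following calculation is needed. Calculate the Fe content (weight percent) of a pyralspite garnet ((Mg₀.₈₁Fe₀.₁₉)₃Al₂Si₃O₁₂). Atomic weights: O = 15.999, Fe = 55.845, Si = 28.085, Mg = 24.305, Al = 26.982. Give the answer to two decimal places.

7.56 weight percent

Molar mass of (Mg₀.₈₁Fe₀.₁₉)₃Al₂Si₃O₁₂: 2.43×24.305 + 0.57×55.845 + 2×26.982 + 3×28.085 + 12×15.999 = 421.100 g/mol.
Mass of Fe per formula unit: 0.57 × 55.845 = 31.832 g.
Weight fraction Fe = 31.832 / 421.100 = 0.0756.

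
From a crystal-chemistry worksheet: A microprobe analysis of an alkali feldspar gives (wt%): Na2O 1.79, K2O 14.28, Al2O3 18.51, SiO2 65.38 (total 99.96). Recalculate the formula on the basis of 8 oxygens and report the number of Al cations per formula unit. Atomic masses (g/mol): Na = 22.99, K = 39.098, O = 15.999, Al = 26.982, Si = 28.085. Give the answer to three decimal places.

1.001 Al apfu

1.79 wt% Na2O ÷ 61.979 g/mol = 0.02888 mol, giving 0.05776 Na and 0.02888 O.
14.28 wt% K2O ÷ 94.195 g/mol = 0.15160 mol, giving 0.30320 K and 0.15160 O.
18.51 wt% Al2O3 ÷ 101.961 g/mol = 0.18154 mol, giving 0.36308 Al and 0.54462 O.
65.38 wt% SiO2 ÷ 60.083 g/mol = 1.08816 mol, giving 1.08816 Si and 2.17632 O.
Oxygen sums to 2.90142; scaling by 8/2.90142 = 2.75727 puts the formula on 8 O.
Al: 0.36308 × 2.75727 = 1.001 atoms per formula unit.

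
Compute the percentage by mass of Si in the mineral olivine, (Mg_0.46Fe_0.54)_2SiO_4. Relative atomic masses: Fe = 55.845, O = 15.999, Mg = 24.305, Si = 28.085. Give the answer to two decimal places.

16.07 weight percent

M((Mg_0.46Fe_0.54)_2SiO_4) = 174.754 g/mol.
Si contributes 1 × 28.085 = 28.085 g per mole.
28.085/174.754 = 0.1607 → 16.07%.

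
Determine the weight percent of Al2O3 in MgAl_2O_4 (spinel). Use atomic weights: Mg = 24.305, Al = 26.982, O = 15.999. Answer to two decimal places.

71.67 wt%

Formula mass = 142.265 g/mol.
2 Al → 1.0000 mol Al2O3 per formula unit; M(Al2O3) = 101.961, so Al2O3 mass = 101.961 g.
101.961/142.265 × 100 = 71.67 wt%.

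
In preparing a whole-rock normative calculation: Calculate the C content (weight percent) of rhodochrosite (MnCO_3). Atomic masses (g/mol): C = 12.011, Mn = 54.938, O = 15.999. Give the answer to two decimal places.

10.45 weight percent

Molar mass of MnCO_3: 1·54.938 + 1·12.011 + 3·15.999 = 114.946 g/mol.
Mass of C per formula unit: 1 × 12.011 = 12.011 g.
Weight fraction C = 12.011 / 114.946 = 0.1045.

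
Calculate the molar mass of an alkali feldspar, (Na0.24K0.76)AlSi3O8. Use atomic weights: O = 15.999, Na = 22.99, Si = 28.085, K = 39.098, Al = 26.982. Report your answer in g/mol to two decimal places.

274.46 g/mol

M = 0.24(22.99) + 0.76(39.098) + 1(26.982) + 3(28.085) + 8(15.999)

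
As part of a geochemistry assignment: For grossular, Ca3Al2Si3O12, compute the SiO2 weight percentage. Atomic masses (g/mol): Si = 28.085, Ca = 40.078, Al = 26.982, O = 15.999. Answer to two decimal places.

40.02 wt%

M(Ca3Al2Si3O12) = 450.441 g/mol; M(SiO2) = 60.083 g/mol.
Moles SiO2 per formula unit = 3 Si ÷ 1 = 3.0000.
SiO2 fraction = (3.0000 × 60.083) / 450.441 = 180.249/450.441 = 0.4002.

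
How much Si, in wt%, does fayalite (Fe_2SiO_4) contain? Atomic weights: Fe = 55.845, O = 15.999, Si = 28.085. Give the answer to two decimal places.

13.78 wt%

Molar mass of Fe_2SiO_4: 2×55.845 + 1×28.085 + 4×15.999 = 203.771 g/mol.
Mass of Si per formula unit: 1 × 28.085 = 28.085 g.
Weight fraction Si = 28.085 / 203.771 = 0.1378.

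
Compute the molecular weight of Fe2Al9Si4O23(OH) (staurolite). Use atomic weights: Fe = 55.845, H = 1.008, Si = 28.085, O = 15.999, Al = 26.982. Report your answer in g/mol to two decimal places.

The formula mass is the sum 2(55.845) + 9(26.982) + 4(28.085) + 24(15.999) + 1(1.008).

851.85 g/mol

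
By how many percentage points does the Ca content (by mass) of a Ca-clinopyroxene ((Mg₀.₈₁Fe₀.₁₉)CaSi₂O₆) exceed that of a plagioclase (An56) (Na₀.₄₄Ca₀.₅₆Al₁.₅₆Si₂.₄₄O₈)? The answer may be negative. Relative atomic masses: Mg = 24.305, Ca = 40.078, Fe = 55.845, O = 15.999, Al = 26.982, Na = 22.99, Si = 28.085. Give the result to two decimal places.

First mineral: 40.078 g Ca in 222.540 g formula = 18.01 wt% Ca.
Second mineral: 22.444 g Ca in 271.171 g formula = 8.28 wt% Ca.
18.01% − 8.28% gives a difference of 9.73 percentage points.

9.73 percentage points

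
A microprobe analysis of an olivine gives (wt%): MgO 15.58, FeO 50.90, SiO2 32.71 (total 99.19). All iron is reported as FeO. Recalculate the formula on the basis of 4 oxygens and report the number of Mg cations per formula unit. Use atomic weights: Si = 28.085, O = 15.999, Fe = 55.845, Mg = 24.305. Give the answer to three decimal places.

0.708 Mg apfu

MgO: 15.58/40.304 = 0.38656 mol → 0.38656 mol Mg, 0.38656 mol O.
FeO: 50.90/71.844 = 0.70848 mol → 0.70848 mol Fe, 0.70848 mol O.
SiO2: 32.71/60.083 = 0.54441 mol → 0.54441 mol Si, 1.08882 mol O.
Total oxygen = 2.18386 mol. Normalization factor = 4/2.18386 = 1.83162.
Mg per 4 O = 0.38656 × 1.83162 = 0.708.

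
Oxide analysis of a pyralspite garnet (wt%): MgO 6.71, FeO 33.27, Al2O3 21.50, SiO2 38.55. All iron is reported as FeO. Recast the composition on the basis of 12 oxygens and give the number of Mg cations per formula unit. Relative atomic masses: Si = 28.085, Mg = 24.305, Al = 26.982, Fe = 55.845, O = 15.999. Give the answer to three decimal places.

0.785 Mg apfu

MgO: 6.71/40.304 = 0.16648 mol → 0.16648 mol Mg, 0.16648 mol O.
FeO: 33.27/71.844 = 0.46309 mol → 0.46309 mol Fe, 0.46309 mol O.
Al2O3: 21.50/101.961 = 0.21086 mol → 0.42172 mol Al, 0.63258 mol O.
SiO2: 38.55/60.083 = 0.64161 mol → 0.64161 mol Si, 1.28322 mol O.
Total oxygen = 2.54537 mol. Normalization factor = 12/2.54537 = 4.71444.
Mg per 12 O = 0.16648 × 4.71444 = 0.785.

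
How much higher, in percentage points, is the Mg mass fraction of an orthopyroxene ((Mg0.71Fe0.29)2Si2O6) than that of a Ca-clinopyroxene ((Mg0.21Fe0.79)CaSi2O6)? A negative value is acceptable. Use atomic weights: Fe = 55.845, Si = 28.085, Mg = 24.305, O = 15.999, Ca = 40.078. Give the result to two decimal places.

Mg in (Mg0.71Fe0.29)2Si2O6: molar mass 219.067 g/mol; 1.42×24.305 = 34.513 g → 15.75 wt%.
Mg in (Mg0.21Fe0.79)CaSi2O6: molar mass 241.464 g/mol; 0.21×24.305 = 5.104 g → 2.11 wt%.
Difference = 15.75 − 2.11 = 13.64 percentage points.

13.64 percentage points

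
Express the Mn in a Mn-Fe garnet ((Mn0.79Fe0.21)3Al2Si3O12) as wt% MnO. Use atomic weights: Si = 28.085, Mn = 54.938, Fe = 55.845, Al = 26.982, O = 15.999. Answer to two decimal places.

Formula mass = 495.592 g/mol.
2.37 Mn → 2.3700 mol MnO per formula unit; M(MnO) = 70.937, so MnO mass = 168.121 g.
168.121/495.592 × 100 = 33.92 wt%.

33.92 wt%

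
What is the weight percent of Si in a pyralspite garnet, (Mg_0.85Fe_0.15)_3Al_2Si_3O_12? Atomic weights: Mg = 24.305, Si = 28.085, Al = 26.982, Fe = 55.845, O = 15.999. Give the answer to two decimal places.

20.19 weight percent

M((Mg_0.85Fe_0.15)_3Al_2Si_3O_12) = 417.315 g/mol.
Si contributes 3 × 28.085 = 84.255 g per mole.
84.255/417.315 = 0.2019 → 20.19%.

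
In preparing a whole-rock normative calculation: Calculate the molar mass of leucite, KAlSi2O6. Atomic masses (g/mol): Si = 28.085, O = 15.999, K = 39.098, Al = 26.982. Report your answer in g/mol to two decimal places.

218.24 g/mol

M = 1*39.098 + 1*26.982 + 2*28.085 + 6*15.999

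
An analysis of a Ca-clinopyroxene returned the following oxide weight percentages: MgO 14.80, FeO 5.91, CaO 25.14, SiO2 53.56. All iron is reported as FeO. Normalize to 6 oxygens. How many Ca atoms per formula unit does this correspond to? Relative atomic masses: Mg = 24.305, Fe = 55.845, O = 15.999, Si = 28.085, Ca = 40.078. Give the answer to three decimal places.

14.80 wt% MgO ÷ 40.304 g/mol = 0.36721 mol, giving 0.36721 Mg and 0.36721 O.
5.91 wt% FeO ÷ 71.844 g/mol = 0.08226 mol, giving 0.08226 Fe and 0.08226 O.
25.14 wt% CaO ÷ 56.077 g/mol = 0.44831 mol, giving 0.44831 Ca and 0.44831 O.
53.56 wt% SiO2 ÷ 60.083 g/mol = 0.89143 mol, giving 0.89143 Si and 1.78286 O.
Oxygen sums to 2.68064; scaling by 6/2.68064 = 2.23827 puts the formula on 6 O.
Ca: 0.44831 × 2.23827 = 1.003 atoms per formula unit.

1.003 Ca apfu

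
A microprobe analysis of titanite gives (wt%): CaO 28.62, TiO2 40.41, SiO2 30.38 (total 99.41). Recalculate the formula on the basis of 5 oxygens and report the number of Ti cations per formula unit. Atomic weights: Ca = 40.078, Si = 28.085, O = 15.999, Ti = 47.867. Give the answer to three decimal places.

28.62 wt% CaO ÷ 56.077 g/mol = 0.51037 mol, giving 0.51037 Ca and 0.51037 O.
40.41 wt% TiO2 ÷ 79.865 g/mol = 0.50598 mol, giving 0.50598 Ti and 1.01196 O.
30.38 wt% SiO2 ÷ 60.083 g/mol = 0.50563 mol, giving 0.50563 Si and 1.01126 O.
Oxygen sums to 2.53359; scaling by 5/2.53359 = 1.97348 puts the formula on 5 O.
Ti: 0.50598 × 1.97348 = 0.999 atoms per formula unit.

0.999 Ti apfu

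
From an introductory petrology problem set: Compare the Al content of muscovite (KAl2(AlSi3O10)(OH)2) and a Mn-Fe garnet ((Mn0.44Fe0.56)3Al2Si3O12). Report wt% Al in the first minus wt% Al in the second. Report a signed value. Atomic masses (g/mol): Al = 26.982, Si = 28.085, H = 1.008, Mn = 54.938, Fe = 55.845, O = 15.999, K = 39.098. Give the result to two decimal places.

9.45 percentage points

M(KAl2(AlSi3O10)(OH)2) = 398.303 g/mol, so wt% Al = 80.946/398.303 × 100 = 20.32%.
M((Mn0.44Fe0.56)3Al2Si3O12) = 496.545 g/mol, so wt% Al = 53.964/496.545 × 100 = 10.87%.
20.32 − 10.87 = 9.45 pp.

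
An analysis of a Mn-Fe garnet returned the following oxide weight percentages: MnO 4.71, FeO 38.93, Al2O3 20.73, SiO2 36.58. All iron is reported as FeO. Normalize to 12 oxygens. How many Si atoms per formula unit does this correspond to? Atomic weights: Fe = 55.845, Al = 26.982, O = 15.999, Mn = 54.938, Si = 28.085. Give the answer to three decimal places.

2.999 Si apfu

MnO: 4.71/70.937 = 0.06640 mol → 0.06640 mol Mn, 0.06640 mol O.
FeO: 38.93/71.844 = 0.54187 mol → 0.54187 mol Fe, 0.54187 mol O.
Al2O3: 20.73/101.961 = 0.20331 mol → 0.40662 mol Al, 0.60993 mol O.
SiO2: 36.58/60.083 = 0.60882 mol → 0.60882 mol Si, 1.21764 mol O.
Total oxygen = 2.43584 mol. Normalization factor = 12/2.43584 = 4.92643.
Si per 12 O = 0.60882 × 4.92643 = 2.999.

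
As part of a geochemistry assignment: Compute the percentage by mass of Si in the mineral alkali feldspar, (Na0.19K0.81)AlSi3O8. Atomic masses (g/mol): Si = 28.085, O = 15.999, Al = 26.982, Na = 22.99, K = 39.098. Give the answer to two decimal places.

Molar mass of (Na0.19K0.81)AlSi3O8: 0.19*22.99 + 0.81*39.098 + 1*26.982 + 3*28.085 + 8*15.999 = 275.266 g/mol.
Mass of Si per formula unit: 3 × 28.085 = 84.255 g.
Weight fraction Si = 84.255 / 275.266 = 0.3061.

30.61 wt%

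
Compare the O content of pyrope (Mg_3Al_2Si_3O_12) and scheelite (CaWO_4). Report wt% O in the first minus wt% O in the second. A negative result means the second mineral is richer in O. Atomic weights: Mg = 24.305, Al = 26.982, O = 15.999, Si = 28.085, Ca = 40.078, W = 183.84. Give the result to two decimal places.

25.40 percentage points

M(Mg_3Al_2Si_3O_12) = 403.122 g/mol, so wt% O = 191.988/403.122 × 100 = 47.63%.
M(CaWO_4) = 287.914 g/mol, so wt% O = 63.996/287.914 × 100 = 22.23%.
47.63 − 22.23 = 25.40 pp.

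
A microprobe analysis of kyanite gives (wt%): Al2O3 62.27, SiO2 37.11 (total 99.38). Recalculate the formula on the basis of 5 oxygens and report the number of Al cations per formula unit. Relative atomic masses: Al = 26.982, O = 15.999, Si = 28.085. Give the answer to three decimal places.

Al2O3: 62.27/101.961 = 0.61072 mol → 1.22144 mol Al, 1.83216 mol O.
SiO2: 37.11/60.083 = 0.61765 mol → 0.61765 mol Si, 1.23530 mol O.
Total oxygen = 3.06746 mol. Normalization factor = 5/3.06746 = 1.63001.
Al per 5 O = 1.22144 × 1.63001 = 1.991.

1.991 Al apfu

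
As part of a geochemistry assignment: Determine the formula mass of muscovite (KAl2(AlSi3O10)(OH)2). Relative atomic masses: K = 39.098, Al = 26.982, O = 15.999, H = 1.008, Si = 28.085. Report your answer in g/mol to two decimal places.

398.30 g/mol

M = 1(39.098) + 3(26.982) + 3(28.085) + 12(15.999) + 2(1.008)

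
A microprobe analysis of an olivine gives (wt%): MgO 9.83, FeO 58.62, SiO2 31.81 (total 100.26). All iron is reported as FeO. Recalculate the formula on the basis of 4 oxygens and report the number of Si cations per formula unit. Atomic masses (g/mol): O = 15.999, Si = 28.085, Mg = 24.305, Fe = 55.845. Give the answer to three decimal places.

1.000 Si apfu

9.83 wt% MgO ÷ 40.304 g/mol = 0.24390 mol, giving 0.24390 Mg and 0.24390 O.
58.62 wt% FeO ÷ 71.844 g/mol = 0.81593 mol, giving 0.81593 Fe and 0.81593 O.
31.81 wt% SiO2 ÷ 60.083 g/mol = 0.52943 mol, giving 0.52943 Si and 1.05886 O.
Oxygen sums to 2.11869; scaling by 4/2.11869 = 1.88796 puts the formula on 4 O.
Si: 0.52943 × 1.88796 = 1.000 atoms per formula unit.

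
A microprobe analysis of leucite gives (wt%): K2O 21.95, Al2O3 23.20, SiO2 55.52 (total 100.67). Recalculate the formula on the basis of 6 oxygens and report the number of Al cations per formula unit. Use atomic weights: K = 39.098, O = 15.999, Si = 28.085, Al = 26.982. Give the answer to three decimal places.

K2O: 21.95/94.195 = 0.23303 mol → 0.46606 mol K, 0.23303 mol O.
Al2O3: 23.20/101.961 = 0.22754 mol → 0.45508 mol Al, 0.68262 mol O.
SiO2: 55.52/60.083 = 0.92406 mol → 0.92406 mol Si, 1.84812 mol O.
Total oxygen = 2.76377 mol. Normalization factor = 6/2.76377 = 2.17095.
Al per 6 O = 0.45508 × 2.17095 = 0.988.

0.988 Al apfu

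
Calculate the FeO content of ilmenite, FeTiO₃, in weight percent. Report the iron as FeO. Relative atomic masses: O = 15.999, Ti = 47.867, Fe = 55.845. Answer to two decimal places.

M(FeTiO₃) = 151.709 g/mol; M(FeO) = 71.844 g/mol.
Moles FeO per formula unit = 1 Fe ÷ 1 = 1.0000.
FeO fraction = (1.0000 × 71.844) / 151.709 = 71.844/151.709 = 0.4736.

47.36 wt%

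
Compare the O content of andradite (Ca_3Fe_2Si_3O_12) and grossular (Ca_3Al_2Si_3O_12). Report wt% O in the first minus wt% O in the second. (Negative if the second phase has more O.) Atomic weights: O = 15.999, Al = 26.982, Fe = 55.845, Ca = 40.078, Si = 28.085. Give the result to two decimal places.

-4.84 percentage points

First mineral: 191.988 g O in 508.167 g formula = 37.78 wt% O.
Second mineral: 191.988 g O in 450.441 g formula = 42.62 wt% O.
37.78% − 42.62% gives a difference of -4.84 percentage points.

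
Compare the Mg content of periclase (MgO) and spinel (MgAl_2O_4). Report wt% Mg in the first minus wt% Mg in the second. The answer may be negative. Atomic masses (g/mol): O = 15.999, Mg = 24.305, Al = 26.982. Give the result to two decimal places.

Mg in MgO: molar mass 40.304 g/mol; 1×24.305 = 24.305 g → 60.30 wt%.
Mg in MgAl_2O_4: molar mass 142.265 g/mol; 1×24.305 = 24.305 g → 17.08 wt%.
Difference = 60.30 − 17.08 = 43.22 percentage points.

43.22 percentage points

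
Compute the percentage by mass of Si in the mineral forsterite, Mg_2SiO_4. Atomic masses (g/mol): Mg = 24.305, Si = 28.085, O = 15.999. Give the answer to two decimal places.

Molar mass of Mg_2SiO_4: 2*24.305 + 1*28.085 + 4*15.999 = 140.691 g/mol.
Mass of Si per formula unit: 1 × 28.085 = 28.085 g.
Weight fraction Si = 28.085 / 140.691 = 0.1996.

19.96 weight percent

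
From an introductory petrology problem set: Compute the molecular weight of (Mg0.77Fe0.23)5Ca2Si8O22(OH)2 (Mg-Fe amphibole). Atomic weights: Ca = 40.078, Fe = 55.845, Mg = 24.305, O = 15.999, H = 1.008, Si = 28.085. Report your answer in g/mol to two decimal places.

M = 3.85×24.305 + 1.15×55.845 + 2×40.078 + 8×28.085 + 24×15.999 + 2×1.008

848.62 g/mol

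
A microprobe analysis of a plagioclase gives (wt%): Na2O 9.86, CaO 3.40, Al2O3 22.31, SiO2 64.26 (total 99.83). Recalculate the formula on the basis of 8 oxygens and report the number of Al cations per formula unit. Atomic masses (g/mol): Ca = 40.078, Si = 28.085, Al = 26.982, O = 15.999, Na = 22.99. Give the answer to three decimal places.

Na2O (M=61.979): mol = 0.15909; Na = 0.31818, O = 0.15909.
CaO (M=56.077): mol = 0.06063; Ca = 0.06063, O = 0.06063.
Al2O3 (M=101.961): mol = 0.21881; Al = 0.43762, O = 0.65643.
SiO2 (M=60.083): mol = 1.06952; Si = 1.06952, O = 2.13904.
ΣO = 3.01519; factor = 8/ΣO = 2.65323.
Al apfu = 0.43762 × 2.65323 = 1.161.

1.161 Al apfu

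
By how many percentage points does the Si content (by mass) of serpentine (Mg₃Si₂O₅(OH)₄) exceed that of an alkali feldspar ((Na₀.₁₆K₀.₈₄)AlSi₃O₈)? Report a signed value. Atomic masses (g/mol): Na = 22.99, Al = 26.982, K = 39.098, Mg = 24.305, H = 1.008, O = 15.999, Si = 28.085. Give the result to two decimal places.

-10.28 percentage points

First mineral: 56.170 g Si in 277.108 g formula = 20.27 wt% Si.
Second mineral: 84.255 g Si in 275.750 g formula = 30.55 wt% Si.
20.27% − 30.55% gives a difference of -10.28 percentage points.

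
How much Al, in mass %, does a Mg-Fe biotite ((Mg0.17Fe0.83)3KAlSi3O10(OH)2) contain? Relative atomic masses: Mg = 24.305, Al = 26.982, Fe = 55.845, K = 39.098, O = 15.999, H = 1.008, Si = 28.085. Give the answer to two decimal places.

M((Mg0.17Fe0.83)3KAlSi3O10(OH)2) = 495.789 g/mol.
Al contributes 1 × 26.982 = 26.982 g per mole.
26.982/495.789 = 0.0544 → 5.44%.

5.44 mass %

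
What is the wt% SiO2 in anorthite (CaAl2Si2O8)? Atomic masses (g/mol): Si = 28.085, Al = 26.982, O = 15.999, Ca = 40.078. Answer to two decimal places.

43.19 wt%

Molar mass of CaAl2Si2O8 = 1·40.078 + 2·26.982 + 2·28.085 + 8·15.999 = 278.204 g/mol.
Each formula unit contains 2 Si, equivalent to 2/1 = 2.0000 mol SiO2.
M(SiO2) = 1×28.085 + 2×15.999 = 60.083 g/mol.
Mass of SiO2 per formula unit = 2.0000 × 60.083 = 120.166 g.
SiO2 wt% = 120.166 / 278.204 × 100 = 43.19%.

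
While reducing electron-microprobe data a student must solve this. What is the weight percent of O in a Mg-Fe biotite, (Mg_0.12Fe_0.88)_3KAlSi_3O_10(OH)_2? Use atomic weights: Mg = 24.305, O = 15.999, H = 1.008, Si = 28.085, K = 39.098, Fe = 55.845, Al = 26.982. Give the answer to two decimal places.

38.36 weight percent

Formula mass = 0.36*24.305 + 2.64*55.845 + 1*39.098 + 1*26.982 + 3*28.085 + 12*15.999 + 2*1.008 = 500.520 g/mol, of which 191.988 g is O.
So O makes up 191.988/500.520 = 0.3836 of the mass, i.e. 38.36%.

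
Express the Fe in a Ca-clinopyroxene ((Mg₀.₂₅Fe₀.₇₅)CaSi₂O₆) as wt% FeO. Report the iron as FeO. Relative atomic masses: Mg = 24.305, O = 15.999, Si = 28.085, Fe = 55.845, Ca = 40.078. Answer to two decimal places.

22.43 wt%

Formula mass = 240.202 g/mol.
0.75 Fe → 0.7500 mol FeO per formula unit; M(FeO) = 71.844, so FeO mass = 53.883 g.
53.883/240.202 × 100 = 22.43 wt%.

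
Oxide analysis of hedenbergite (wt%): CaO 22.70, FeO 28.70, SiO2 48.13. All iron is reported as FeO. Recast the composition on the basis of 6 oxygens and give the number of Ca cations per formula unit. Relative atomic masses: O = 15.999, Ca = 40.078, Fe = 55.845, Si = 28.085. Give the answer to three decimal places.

1.009 Ca apfu

CaO: 22.70/56.077 = 0.40480 mol → 0.40480 mol Ca, 0.40480 mol O.
FeO: 28.70/71.844 = 0.39948 mol → 0.39948 mol Fe, 0.39948 mol O.
SiO2: 48.13/60.083 = 0.80106 mol → 0.80106 mol Si, 1.60212 mol O.
Total oxygen = 2.40640 mol. Normalization factor = 6/2.40640 = 2.49335.
Ca per 6 O = 0.40480 × 2.49335 = 1.009.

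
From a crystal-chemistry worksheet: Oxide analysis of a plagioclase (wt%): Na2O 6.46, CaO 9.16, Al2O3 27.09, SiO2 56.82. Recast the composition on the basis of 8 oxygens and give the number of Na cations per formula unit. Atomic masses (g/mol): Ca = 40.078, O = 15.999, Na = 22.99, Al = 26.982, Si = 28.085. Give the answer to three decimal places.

6.46 wt% Na2O ÷ 61.979 g/mol = 0.10423 mol, giving 0.20846 Na and 0.10423 O.
9.16 wt% CaO ÷ 56.077 g/mol = 0.16335 mol, giving 0.16335 Ca and 0.16335 O.
27.09 wt% Al2O3 ÷ 101.961 g/mol = 0.26569 mol, giving 0.53138 Al and 0.79707 O.
56.82 wt% SiO2 ÷ 60.083 g/mol = 0.94569 mol, giving 0.94569 Si and 1.89138 O.
Oxygen sums to 2.95603; scaling by 8/2.95603 = 2.70633 puts the formula on 8 O.
Na: 0.20846 × 2.70633 = 0.564 atoms per formula unit.

0.564 Na apfu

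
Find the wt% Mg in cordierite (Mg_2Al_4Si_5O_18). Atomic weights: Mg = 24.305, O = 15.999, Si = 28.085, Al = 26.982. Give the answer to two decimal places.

Formula mass = 2×24.305 + 4×26.982 + 5×28.085 + 18×15.999 = 584.945 g/mol, of which 48.610 g is Mg.
So Mg makes up 48.610/584.945 = 0.0831 of the mass, i.e. 8.31%.

8.31 wt%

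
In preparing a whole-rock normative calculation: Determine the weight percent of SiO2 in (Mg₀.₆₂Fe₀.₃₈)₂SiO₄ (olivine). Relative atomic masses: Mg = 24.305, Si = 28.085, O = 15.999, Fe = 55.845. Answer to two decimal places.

36.49 wt%

M((Mg₀.₆₂Fe₀.₃₈)₂SiO₄) = 164.661 g/mol; M(SiO2) = 60.083 g/mol.
Moles SiO2 per formula unit = 1 Si ÷ 1 = 1.0000.
SiO2 fraction = (1.0000 × 60.083) / 164.661 = 60.083/164.661 = 0.3649.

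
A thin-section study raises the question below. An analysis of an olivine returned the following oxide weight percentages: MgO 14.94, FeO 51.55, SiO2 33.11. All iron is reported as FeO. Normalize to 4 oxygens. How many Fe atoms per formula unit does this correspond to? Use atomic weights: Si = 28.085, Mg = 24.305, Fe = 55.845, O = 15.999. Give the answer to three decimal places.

14.94 wt% MgO ÷ 40.304 g/mol = 0.37068 mol, giving 0.37068 Mg and 0.37068 O.
51.55 wt% FeO ÷ 71.844 g/mol = 0.71753 mol, giving 0.71753 Fe and 0.71753 O.
33.11 wt% SiO2 ÷ 60.083 g/mol = 0.55107 mol, giving 0.55107 Si and 1.10214 O.
Oxygen sums to 2.19035; scaling by 4/2.19035 = 1.82619 puts the formula on 4 O.
Fe: 0.71753 × 1.82619 = 1.310 atoms per formula unit.

1.310 Fe apfu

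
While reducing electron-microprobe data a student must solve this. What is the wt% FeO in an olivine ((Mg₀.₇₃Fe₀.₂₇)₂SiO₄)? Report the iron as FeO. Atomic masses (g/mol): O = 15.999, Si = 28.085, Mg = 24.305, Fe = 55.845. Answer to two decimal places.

24.60 wt%

M((Mg₀.₇₃Fe₀.₂₇)₂SiO₄) = 157.723 g/mol; M(FeO) = 71.844 g/mol.
Moles FeO per formula unit = 0.54 Fe ÷ 1 = 0.5400.
FeO fraction = (0.5400 × 71.844) / 157.723 = 38.796/157.723 = 0.2460.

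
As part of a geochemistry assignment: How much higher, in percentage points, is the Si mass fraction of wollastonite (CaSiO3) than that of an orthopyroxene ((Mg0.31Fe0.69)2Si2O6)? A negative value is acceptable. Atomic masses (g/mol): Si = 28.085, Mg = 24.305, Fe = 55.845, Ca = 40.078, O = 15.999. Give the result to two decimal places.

1.19 percentage points

M(CaSiO3) = 116.160 g/mol, so wt% Si = 28.085/116.160 × 100 = 24.18%.
M((Mg0.31Fe0.69)2Si2O6) = 244.299 g/mol, so wt% Si = 56.170/244.299 × 100 = 22.99%.
24.18 − 22.99 = 1.19 pp.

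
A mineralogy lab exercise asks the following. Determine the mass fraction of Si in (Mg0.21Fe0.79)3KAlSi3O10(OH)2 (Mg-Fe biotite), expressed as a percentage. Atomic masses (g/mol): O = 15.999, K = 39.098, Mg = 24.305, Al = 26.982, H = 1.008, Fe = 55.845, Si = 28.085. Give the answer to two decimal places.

17.12 weight percent

M((Mg0.21Fe0.79)3KAlSi3O10(OH)2) = 492.004 g/mol.
Si contributes 3 × 28.085 = 84.255 g per mole.
84.255/492.004 = 0.1712 → 17.12%.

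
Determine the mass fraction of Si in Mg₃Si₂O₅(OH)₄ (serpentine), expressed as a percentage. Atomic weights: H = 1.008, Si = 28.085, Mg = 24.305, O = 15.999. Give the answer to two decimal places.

20.27 wt%

Molar mass of Mg₃Si₂O₅(OH)₄: 3*24.305 + 2*28.085 + 9*15.999 + 4*1.008 = 277.108 g/mol.
Mass of Si per formula unit: 2 × 28.085 = 56.170 g.
Weight fraction Si = 56.170 / 277.108 = 0.2027.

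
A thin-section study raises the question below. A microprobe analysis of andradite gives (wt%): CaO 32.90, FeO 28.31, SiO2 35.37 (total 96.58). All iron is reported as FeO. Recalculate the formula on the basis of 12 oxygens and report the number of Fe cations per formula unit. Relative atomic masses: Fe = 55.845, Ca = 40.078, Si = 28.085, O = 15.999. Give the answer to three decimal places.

32.90 wt% CaO ÷ 56.077 g/mol = 0.58669 mol, giving 0.58669 Ca and 0.58669 O.
28.31 wt% FeO ÷ 71.844 g/mol = 0.39405 mol, giving 0.39405 Fe and 0.39405 O.
35.37 wt% SiO2 ÷ 60.083 g/mol = 0.58869 mol, giving 0.58869 Si and 1.17738 O.
Oxygen sums to 2.15812; scaling by 12/2.15812 = 5.56040 puts the formula on 12 O.
Fe: 0.39405 × 5.56040 = 2.191 atoms per formula unit.

2.191 Fe apfu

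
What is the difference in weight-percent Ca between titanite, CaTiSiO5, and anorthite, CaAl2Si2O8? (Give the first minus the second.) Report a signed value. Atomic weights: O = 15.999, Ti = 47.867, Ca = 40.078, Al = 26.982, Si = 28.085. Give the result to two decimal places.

6.04 percentage points

First mineral: 40.078 g Ca in 196.025 g formula = 20.45 wt% Ca.
Second mineral: 40.078 g Ca in 278.204 g formula = 14.41 wt% Ca.
20.45% − 14.41% gives a difference of 6.04 percentage points.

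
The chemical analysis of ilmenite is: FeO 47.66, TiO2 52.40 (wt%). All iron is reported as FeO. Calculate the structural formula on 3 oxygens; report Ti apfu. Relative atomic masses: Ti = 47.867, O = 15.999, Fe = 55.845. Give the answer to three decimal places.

0.996 Ti apfu

47.66 wt% FeO ÷ 71.844 g/mol = 0.66338 mol, giving 0.66338 Fe and 0.66338 O.
52.40 wt% TiO2 ÷ 79.865 g/mol = 0.65611 mol, giving 0.65611 Ti and 1.31222 O.
Oxygen sums to 1.97560; scaling by 3/1.97560 = 1.51853 puts the formula on 3 O.
Ti: 0.65611 × 1.51853 = 0.996 atoms per formula unit.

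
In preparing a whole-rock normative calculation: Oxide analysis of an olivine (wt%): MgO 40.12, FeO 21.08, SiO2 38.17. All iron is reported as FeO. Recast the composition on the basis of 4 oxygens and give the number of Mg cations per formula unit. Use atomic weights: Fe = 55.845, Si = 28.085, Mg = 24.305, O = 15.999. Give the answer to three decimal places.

1.556 Mg apfu

MgO: 40.12/40.304 = 0.99543 mol → 0.99543 mol Mg, 0.99543 mol O.
FeO: 21.08/71.844 = 0.29341 mol → 0.29341 mol Fe, 0.29341 mol O.
SiO2: 38.17/60.083 = 0.63529 mol → 0.63529 mol Si, 1.27058 mol O.
Total oxygen = 2.55942 mol. Normalization factor = 4/2.55942 = 1.56285.
Mg per 4 O = 0.99543 × 1.56285 = 1.556.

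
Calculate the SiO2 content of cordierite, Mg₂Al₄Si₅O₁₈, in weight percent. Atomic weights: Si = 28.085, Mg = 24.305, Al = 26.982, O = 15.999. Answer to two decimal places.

51.36 wt%

Molar mass of Mg₂Al₄Si₅O₁₈ = 2·24.305 + 4·26.982 + 5·28.085 + 18·15.999 = 584.945 g/mol.
Each formula unit contains 5 Si, equivalent to 5/1 = 5.0000 mol SiO2.
M(SiO2) = 1×28.085 + 2×15.999 = 60.083 g/mol.
Mass of SiO2 per formula unit = 5.0000 × 60.083 = 300.415 g.
SiO2 wt% = 300.415 / 584.945 × 100 = 51.36%.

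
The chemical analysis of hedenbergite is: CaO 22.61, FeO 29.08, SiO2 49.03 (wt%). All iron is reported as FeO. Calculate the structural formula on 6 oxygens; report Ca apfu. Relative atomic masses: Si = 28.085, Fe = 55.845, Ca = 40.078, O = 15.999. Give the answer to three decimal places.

CaO: 22.61/56.077 = 0.40320 mol → 0.40320 mol Ca, 0.40320 mol O.
FeO: 29.08/71.844 = 0.40477 mol → 0.40477 mol Fe, 0.40477 mol O.
SiO2: 49.03/60.083 = 0.81604 mol → 0.81604 mol Si, 1.63208 mol O.
Total oxygen = 2.44005 mol. Normalization factor = 6/2.44005 = 2.45897.
Ca per 6 O = 0.40320 × 2.45897 = 0.991.

0.991 Ca apfu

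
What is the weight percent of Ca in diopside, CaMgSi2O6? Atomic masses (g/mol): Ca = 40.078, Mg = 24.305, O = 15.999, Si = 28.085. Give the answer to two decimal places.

18.51 wt%

M(CaMgSi2O6) = 216.547 g/mol.
Ca contributes 1 × 40.078 = 40.078 g per mole.
40.078/216.547 = 0.1851 → 18.51%.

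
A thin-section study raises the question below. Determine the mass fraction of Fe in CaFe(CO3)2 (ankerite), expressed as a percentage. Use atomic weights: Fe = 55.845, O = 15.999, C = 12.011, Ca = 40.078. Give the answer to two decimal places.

25.86 wt%

Molar mass of CaFe(CO3)2: 1×40.078 + 1×55.845 + 2×12.011 + 6×15.999 = 215.939 g/mol.
Mass of Fe per formula unit: 1 × 55.845 = 55.845 g.
Weight fraction Fe = 55.845 / 215.939 = 0.2586.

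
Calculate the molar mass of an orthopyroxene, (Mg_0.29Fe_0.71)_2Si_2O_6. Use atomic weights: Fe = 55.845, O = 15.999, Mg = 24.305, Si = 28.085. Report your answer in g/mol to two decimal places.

M = 0.58(24.305) + 1.42(55.845) + 2(28.085) + 6(15.999)

245.56 g/mol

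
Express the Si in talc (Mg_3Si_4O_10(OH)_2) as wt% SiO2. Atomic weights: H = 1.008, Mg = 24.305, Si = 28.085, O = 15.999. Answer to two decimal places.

M(Mg_3Si_4O_10(OH)_2) = 379.259 g/mol; M(SiO2) = 60.083 g/mol.
Moles SiO2 per formula unit = 4 Si ÷ 1 = 4.0000.
SiO2 fraction = (4.0000 × 60.083) / 379.259 = 240.332/379.259 = 0.6337.

63.37 wt%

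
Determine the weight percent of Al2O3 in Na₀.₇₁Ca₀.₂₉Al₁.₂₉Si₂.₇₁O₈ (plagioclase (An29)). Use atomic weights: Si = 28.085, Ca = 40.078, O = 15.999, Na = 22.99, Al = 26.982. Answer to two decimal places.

Formula mass = 266.855 g/mol.
1.29 Al → 0.6450 mol Al2O3 per formula unit; M(Al2O3) = 101.961, so Al2O3 mass = 65.765 g.
65.765/266.855 × 100 = 24.64 wt%.

24.64 wt%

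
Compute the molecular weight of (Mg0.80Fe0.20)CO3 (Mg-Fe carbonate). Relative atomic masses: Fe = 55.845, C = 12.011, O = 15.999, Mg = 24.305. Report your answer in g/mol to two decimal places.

90.62 g/mol

Mg: 0.80 × 24.305 = 19.4440
Fe: 0.20 × 55.845 = 11.1690
C: 1 × 12.011 = 12.0110
O: 3 × 15.999 = 47.9970
Summing the contributions gives the formula mass.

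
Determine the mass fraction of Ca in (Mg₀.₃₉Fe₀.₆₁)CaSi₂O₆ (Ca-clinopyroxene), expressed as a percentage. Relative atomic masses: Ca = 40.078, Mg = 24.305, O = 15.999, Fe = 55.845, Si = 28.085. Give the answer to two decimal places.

17.00 mass %

Formula mass = 0.39·24.305 + 0.61·55.845 + 1·40.078 + 2·28.085 + 6·15.999 = 235.786 g/mol, of which 40.078 g is Ca.
So Ca makes up 40.078/235.786 = 0.1700 of the mass, i.e. 17.00%.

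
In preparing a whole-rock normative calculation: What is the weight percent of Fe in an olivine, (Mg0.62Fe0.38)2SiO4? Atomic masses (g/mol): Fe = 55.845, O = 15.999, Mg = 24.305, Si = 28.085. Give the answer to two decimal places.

Molar mass of (Mg0.62Fe0.38)2SiO4: 1.24×24.305 + 0.76×55.845 + 1×28.085 + 4×15.999 = 164.661 g/mol.
Mass of Fe per formula unit: 0.76 × 55.845 = 42.442 g.
Weight fraction Fe = 42.442 / 164.661 = 0.2578.

25.78 mass %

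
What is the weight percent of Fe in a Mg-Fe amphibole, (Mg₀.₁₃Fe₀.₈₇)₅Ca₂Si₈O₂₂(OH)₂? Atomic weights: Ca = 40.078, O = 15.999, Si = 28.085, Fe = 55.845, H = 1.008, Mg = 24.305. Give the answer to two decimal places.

25.58 mass %

Formula mass = 0.65×24.305 + 4.35×55.845 + 2×40.078 + 8×28.085 + 24×15.999 + 2×1.008 = 949.552 g/mol, of which 242.926 g is Fe.
So Fe makes up 242.926/949.552 = 0.2558 of the mass, i.e. 25.58%.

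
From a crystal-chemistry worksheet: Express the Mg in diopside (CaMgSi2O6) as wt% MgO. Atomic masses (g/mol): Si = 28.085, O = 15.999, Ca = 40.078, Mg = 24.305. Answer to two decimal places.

Formula mass = 216.547 g/mol.
1 Mg → 1.0000 mol MgO per formula unit; M(MgO) = 40.304, so MgO mass = 40.304 g.
40.304/216.547 × 100 = 18.61 wt%.

18.61 wt%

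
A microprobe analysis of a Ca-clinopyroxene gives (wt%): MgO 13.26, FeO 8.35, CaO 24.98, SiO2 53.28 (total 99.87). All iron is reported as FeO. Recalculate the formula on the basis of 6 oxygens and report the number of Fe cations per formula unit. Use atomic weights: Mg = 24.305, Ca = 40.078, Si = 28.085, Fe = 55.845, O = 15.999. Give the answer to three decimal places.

MgO (M=40.304): mol = 0.32900; Mg = 0.32900, O = 0.32900.
FeO (M=71.844): mol = 0.11622; Fe = 0.11622, O = 0.11622.
CaO (M=56.077): mol = 0.44546; Ca = 0.44546, O = 0.44546.
SiO2 (M=60.083): mol = 0.88677; Si = 0.88677, O = 1.77354.
ΣO = 2.66422; factor = 6/ΣO = 2.25207.
Fe apfu = 0.11622 × 2.25207 = 0.262.

0.262 Fe apfu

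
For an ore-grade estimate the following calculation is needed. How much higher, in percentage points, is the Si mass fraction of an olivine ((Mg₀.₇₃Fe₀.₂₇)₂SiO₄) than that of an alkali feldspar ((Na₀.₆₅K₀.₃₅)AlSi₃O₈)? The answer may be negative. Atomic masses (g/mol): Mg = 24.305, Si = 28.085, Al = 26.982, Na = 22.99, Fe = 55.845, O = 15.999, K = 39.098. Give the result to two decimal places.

-13.65 percentage points

M((Mg₀.₇₃Fe₀.₂₇)₂SiO₄) = 157.723 g/mol, so wt% Si = 28.085/157.723 × 100 = 17.81%.
M((Na₀.₆₅K₀.₃₅)AlSi₃O₈) = 267.857 g/mol, so wt% Si = 84.255/267.857 × 100 = 31.46%.
17.81 − 31.46 = -13.65 pp.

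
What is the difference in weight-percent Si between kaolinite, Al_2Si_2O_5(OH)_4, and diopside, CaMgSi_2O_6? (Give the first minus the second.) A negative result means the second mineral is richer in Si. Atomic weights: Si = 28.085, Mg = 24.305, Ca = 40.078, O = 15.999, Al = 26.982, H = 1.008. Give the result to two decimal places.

First mineral: 56.170 g Si in 258.157 g formula = 21.76 wt% Si.
Second mineral: 56.170 g Si in 216.547 g formula = 25.94 wt% Si.
21.76% − 25.94% gives a difference of -4.18 percentage points.

-4.18 percentage points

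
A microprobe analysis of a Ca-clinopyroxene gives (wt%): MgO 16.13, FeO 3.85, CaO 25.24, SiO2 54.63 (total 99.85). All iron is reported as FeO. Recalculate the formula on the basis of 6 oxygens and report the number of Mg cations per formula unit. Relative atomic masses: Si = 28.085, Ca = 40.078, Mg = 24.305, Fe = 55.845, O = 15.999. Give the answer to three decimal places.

0.882 Mg apfu

MgO: 16.13/40.304 = 0.40021 mol → 0.40021 mol Mg, 0.40021 mol O.
FeO: 3.85/71.844 = 0.05359 mol → 0.05359 mol Fe, 0.05359 mol O.
CaO: 25.24/56.077 = 0.45010 mol → 0.45010 mol Ca, 0.45010 mol O.
SiO2: 54.63/60.083 = 0.90924 mol → 0.90924 mol Si, 1.81848 mol O.
Total oxygen = 2.72238 mol. Normalization factor = 6/2.72238 = 2.20395.
Mg per 6 O = 0.40021 × 2.20395 = 0.882.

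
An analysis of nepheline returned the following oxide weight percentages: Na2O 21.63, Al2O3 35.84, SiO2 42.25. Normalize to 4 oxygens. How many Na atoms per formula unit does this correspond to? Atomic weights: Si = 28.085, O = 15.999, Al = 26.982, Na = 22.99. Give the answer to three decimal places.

21.63 wt% Na2O ÷ 61.979 g/mol = 0.34899 mol, giving 0.69798 Na and 0.34899 O.
35.84 wt% Al2O3 ÷ 101.961 g/mol = 0.35151 mol, giving 0.70302 Al and 1.05453 O.
42.25 wt% SiO2 ÷ 60.083 g/mol = 0.70319 mol, giving 0.70319 Si and 1.40638 O.
Oxygen sums to 2.80990; scaling by 4/2.80990 = 1.42354 puts the formula on 4 O.
Na: 0.69798 × 1.42354 = 0.994 atoms per formula unit.

0.994 Na apfu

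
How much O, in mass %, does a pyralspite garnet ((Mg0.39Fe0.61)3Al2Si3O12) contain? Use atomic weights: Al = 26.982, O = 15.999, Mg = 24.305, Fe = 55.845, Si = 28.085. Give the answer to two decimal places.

41.66 mass %

Formula mass = 1.17×24.305 + 1.83×55.845 + 2×26.982 + 3×28.085 + 12×15.999 = 460.840 g/mol, of which 191.988 g is O.
So O makes up 191.988/460.840 = 0.4166 of the mass, i.e. 41.66%.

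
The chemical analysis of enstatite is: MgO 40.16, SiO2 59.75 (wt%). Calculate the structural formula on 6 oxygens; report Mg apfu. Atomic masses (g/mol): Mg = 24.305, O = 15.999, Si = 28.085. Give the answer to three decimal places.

40.16 wt% MgO ÷ 40.304 g/mol = 0.99643 mol, giving 0.99643 Mg and 0.99643 O.
59.75 wt% SiO2 ÷ 60.083 g/mol = 0.99446 mol, giving 0.99446 Si and 1.98892 O.
Oxygen sums to 2.98535; scaling by 6/2.98535 = 2.00981 puts the formula on 6 O.
Mg: 0.99643 × 2.00981 = 2.003 atoms per formula unit.

2.003 Mg apfu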